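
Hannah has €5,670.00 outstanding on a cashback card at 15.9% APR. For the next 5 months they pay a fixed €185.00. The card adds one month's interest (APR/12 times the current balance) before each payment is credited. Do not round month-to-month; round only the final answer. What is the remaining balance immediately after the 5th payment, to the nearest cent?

Monthly rate r = 15.9%/12 = 1.325% = 0.01325.
Each month: B ← B·(1+r) − €185.00.
Month 1: interest €75.13; balance after payment €5,560.13.
Month 2: interest €73.67; balance after payment €5,448.80.
Month 3: interest €72.20; balance after payment €5,336.00.
Month 4: interest €70.70; balance after payment €5,221.70.
Month 5: interest €69.19; balance after payment €5,105.89.

€5,105.89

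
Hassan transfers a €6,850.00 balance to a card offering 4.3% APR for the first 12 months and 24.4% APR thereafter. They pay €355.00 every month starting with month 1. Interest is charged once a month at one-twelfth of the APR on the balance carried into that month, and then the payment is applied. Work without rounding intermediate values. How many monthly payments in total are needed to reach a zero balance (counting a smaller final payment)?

Promo months 1–12 at r₀ = 4.3%/12 = 0.00358333; months 13+ at r₁ = 24.4%/12 = 0.0203333.
After month 12: iterate B ← B·(1+r₀) − €355.00 for 12 months → €2,805.46.
Then at r₁ with €355.00/mo: n₂ = −ln(1 − r₁·B/P)/ln(1+r₁) ≈ 8.70 → 9 more payments.

21 payments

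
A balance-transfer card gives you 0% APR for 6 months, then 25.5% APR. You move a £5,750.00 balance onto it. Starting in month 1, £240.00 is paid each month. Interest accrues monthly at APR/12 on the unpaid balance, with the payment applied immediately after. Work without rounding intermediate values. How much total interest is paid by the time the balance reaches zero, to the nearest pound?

£1,176

Promo months 1–6 at r₀ = 0%/12 = 0; months 7+ at r₁ = 25.5%/12 = 0.02125.
After month 6 (no interest yet): B = £5,750.00 − 6·£240.00 = £4,310.00.
Then at r₁ with £240.00/mo: n₂ = −ln(1 − r₁·B/P)/ln(1+r₁) ≈ 22.86 → 23 more payments.
Total paid = 28·£240.00 + £206.22 = £6,926.22; interest = £6,926.22 − £5,750.00 = £1,176.22.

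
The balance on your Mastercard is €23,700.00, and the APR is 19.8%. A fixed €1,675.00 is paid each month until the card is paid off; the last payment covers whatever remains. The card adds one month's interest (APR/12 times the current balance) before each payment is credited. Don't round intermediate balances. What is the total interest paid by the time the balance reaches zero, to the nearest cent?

Monthly rate r = 19.8%/12 = 1.65% = 0.0165.
Payoff takes n = ⌈−ln(1 − rB₀/P)/ln(1+r)⌉ = ⌈16.246⌉ = 17 payments; the last is €414.63.
Total paid = 16·€1,675.00 + €414.63 = €27,214.63.
Total interest = total paid − principal = €27,214.63 − €23,700.00 = €3,514.63.

€3,514.63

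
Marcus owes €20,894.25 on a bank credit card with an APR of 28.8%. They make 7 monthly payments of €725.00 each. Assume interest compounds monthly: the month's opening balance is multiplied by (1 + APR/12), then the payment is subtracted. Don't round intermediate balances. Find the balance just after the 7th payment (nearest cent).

Monthly rate r = 28.8%/12 = 2.4% = 0.024.
Each month: B ← B·(1+r) − €725.00.
Month 1: interest €501.46; balance after payment €20,670.71.
Month 2: interest €496.10; balance after payment €20,441.81.
Month 3: interest €490.60; balance after payment €20,207.41.
Month 4: interest €484.98; balance after payment €19,967.39.
Month 5: interest €479.22; balance after payment €19,721.61.
Month 6: interest €473.32; balance after payment €19,469.93.
Month 7: interest €467.28; balance after payment €19,212.20.

€19,212.20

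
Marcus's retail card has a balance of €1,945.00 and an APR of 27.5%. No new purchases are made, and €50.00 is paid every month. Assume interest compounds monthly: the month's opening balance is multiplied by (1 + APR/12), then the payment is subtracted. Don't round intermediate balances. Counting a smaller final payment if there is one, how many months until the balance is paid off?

Monthly rate r = 27.5%/12 = 2.29167% = 0.0229167.
Recurrence: B ← B·(1+r) − €50.00.
Month 1: interest €44.57; balance after payment €1,939.57.
Month 2: interest €44.45; balance after payment €1,934.02.
Closed form: n = −ln(1 − rB₀/P)/ln(1+r) = −ln(0.10854)/ln(1.02292) ≈ 98.006, so the balance reaches zero during payment 99.

99 months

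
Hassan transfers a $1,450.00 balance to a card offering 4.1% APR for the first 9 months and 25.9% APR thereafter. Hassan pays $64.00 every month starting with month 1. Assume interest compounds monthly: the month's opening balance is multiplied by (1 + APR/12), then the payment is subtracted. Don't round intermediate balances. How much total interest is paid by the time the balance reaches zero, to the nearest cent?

$226.60

Promo months 1–9 at r₀ = 4.1%/12 = 0.00341667; months 10+ at r₁ = 25.9%/12 = 0.0215833.
After month 9: iterate B ← B·(1+r₀) − $64.00 for 9 months → $911.27.
Then at r₁ with $64.00/mo: n₂ = −ln(1 − r₁·B/P)/ln(1+r₁) ≈ 17.20 → 18 more payments.
Total paid = 26·$64.00 + $12.60 = $1,676.60; interest = $1,676.60 − $1,450.00 = $226.60.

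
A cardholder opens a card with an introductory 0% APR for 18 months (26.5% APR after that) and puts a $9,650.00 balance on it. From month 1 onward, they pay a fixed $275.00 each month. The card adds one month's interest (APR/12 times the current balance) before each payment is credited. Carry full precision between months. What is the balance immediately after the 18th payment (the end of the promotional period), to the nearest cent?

Promo months 1–18 at r₀ = 0%/12 = 0; months 19+ at r₁ = 26.5%/12 = 0.0220833.
After month 18 (no interest yet): B = $9,650.00 − 18·$275.00 = $4,700.00.

$4,700.00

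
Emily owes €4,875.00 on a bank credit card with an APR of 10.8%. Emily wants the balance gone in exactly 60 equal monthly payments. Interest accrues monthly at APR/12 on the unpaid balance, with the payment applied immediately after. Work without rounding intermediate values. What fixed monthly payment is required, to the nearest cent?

Monthly rate r = 10.8%/12 = 0.9% = 0.009.
Level-payment amortization: P = B₀·r / (1 − (1+r)^(−n)) = 4875.00·0.009 / (1 − 1.009^(−60)).
Denominator 1 − (1+r)^(−60) = 0.415842407.
P = 43.875 / 0.415842407 ≈ 105.51.

€105.51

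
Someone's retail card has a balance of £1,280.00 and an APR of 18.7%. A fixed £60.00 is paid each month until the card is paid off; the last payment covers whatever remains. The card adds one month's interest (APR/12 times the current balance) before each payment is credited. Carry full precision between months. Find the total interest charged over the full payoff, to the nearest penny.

Monthly rate r = 18.7%/12 = 1.55833% = 0.0155833.
Payoff takes n = ⌈−ln(1 − rB₀/P)/ln(1+r)⌉ = ⌈26.135⌉ = 27 payments; the last is £8.17.
Total paid = 26·£60.00 + £8.17 = £1,568.17.
Total interest = total paid − principal = £1,568.17 − £1,280.00 = £288.17.

£288.17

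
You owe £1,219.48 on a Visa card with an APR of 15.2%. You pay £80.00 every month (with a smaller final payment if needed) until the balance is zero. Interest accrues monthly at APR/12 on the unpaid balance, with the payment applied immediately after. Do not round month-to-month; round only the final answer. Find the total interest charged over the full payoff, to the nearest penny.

£144.07

Monthly rate r = 15.2%/12 = 1.26667% = 0.0126667.
Payoff takes n = ⌈−ln(1 − rB₀/P)/ln(1+r)⌉ = ⌈17.044⌉ = 18 payments; the last is £3.55.
Total paid = 17·£80.00 + £3.55 = £1,363.55.
Total interest = total paid − principal = £1,363.55 − £1,219.48 = £144.07.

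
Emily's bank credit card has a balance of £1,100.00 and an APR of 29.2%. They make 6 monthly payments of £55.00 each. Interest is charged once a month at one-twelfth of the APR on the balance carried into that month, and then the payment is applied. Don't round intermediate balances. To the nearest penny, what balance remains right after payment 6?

£919.95

Monthly rate r = 29.2%/12 = 2.43333% = 0.0243333.
Each month: B ← B·(1+r) − £55.00.
Month 1: interest £26.77; balance after payment £1,071.77.
Month 2: interest £26.08; balance after payment £1,042.85.
Month 3: interest £25.38; balance after payment £1,013.22.
Month 4: interest £24.66; balance after payment £982.88.
Month 5: interest £23.92; balance after payment £951.79.
Month 6: interest £23.16; balance after payment £919.95.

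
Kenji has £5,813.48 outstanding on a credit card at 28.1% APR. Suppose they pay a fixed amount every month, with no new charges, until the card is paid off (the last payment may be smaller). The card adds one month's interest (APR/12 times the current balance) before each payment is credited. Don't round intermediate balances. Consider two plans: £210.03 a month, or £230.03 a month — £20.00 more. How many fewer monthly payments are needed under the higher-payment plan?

Monthly rate r = 28.1%/12 = 2.34167% = 0.0234167.
At £210.03/mo: n = ⌈−ln(1 − rB₀/P)/ln(1+r)⌉ = 46 payments (last £27.20); total interest = total paid − £5,813.48 = £3,665.07.
At £230.03/mo: 39 payments (last £163.82); total interest £3,091.48.
Payments saved = 46 − 39 = 7.

7 fewer payments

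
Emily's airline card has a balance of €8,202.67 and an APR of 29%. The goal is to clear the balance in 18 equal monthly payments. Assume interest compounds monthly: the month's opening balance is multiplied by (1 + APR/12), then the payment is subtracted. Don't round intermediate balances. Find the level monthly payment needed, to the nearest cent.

€567.38

Monthly rate r = 29%/12 = 2.41667% = 0.0241667.
Level-payment amortization: P = B₀·r / (1 − (1+r)^(−n)) = 8202.67·0.0241667 / (1 − 1.02417^(−18)).
Denominator 1 − (1+r)^(−18) = 0.349378311.
P = 198.231 / 0.349378311 ≈ 567.38.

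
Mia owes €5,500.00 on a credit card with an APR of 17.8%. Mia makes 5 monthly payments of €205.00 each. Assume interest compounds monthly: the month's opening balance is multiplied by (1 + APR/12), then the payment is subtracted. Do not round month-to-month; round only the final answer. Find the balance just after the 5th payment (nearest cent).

€4,864.34

Monthly rate r = 17.8%/12 = 1.48333% = 0.0148333.
Each month: B ← B·(1+r) − €205.00.
Month 1: interest €81.58; balance after payment €5,376.58.
Month 2: interest €79.75; balance after payment €5,251.34.
Month 3: interest €77.89; balance after payment €5,124.23.
Month 4: interest €76.01; balance after payment €4,995.24.
Month 5: interest €74.10; balance after payment €4,864.34.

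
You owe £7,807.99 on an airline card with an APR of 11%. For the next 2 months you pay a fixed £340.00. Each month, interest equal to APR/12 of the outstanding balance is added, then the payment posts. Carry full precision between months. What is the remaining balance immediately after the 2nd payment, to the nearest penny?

Monthly rate r = 11%/12 = 0.916667% = 0.00916667.
Each month: B ← B·(1+r) − £340.00.
Month 1: interest £71.57; balance after payment £7,539.56.
Month 2: interest £69.11; balance after payment £7,268.68.

£7,268.68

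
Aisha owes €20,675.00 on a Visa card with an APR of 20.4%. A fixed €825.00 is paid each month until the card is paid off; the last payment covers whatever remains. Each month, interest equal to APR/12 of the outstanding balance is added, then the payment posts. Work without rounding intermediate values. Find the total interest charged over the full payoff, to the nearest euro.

€6,496

Monthly rate r = 20.4%/12 = 1.7% = 0.017.
Payoff takes n = ⌈−ln(1 − rB₀/P)/ln(1+r)⌉ = ⌈32.934⌉ = 33 payments; the last is €771.29.
Total paid = 32·€825.00 + €771.29 = €27,171.29.
Total interest = total paid − principal = €27,171.29 − €20,675.00 = €6,496.29.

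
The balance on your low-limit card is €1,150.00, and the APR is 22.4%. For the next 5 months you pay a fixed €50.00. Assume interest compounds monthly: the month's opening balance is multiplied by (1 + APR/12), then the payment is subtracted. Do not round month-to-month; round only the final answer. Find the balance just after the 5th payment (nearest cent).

Monthly rate r = 22.4%/12 = 1.86667% = 0.0186667.
Each month: B ← B·(1+r) − €50.00.
Month 1: interest €21.47; balance after payment €1,121.47.
Month 2: interest €20.93; balance after payment €1,092.40.
Month 3: interest €20.39; balance after payment €1,062.79.
Month 4: interest €19.84; balance after payment €1,032.63.
Month 5: interest €19.28; balance after payment €1,001.91.

€1,001.91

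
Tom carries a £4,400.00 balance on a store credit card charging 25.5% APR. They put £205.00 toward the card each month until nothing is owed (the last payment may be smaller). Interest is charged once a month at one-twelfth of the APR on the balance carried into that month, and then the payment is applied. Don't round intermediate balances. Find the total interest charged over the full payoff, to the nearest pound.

£1,537

Monthly rate r = 25.5%/12 = 2.125% = 0.02125.
Payoff takes n = ⌈−ln(1 − rB₀/P)/ln(1+r)⌉ = ⌈28.962⌉ = 29 payments; the last is £197.20.
Total paid = 28·£205.00 + £197.20 = £5,937.20.
Total interest = total paid − principal = £5,937.20 − £4,400.00 = £1,537.20.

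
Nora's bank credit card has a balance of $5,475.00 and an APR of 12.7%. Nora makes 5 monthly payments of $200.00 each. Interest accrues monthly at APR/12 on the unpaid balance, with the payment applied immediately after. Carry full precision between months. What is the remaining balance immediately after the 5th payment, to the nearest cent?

Monthly rate r = 12.7%/12 = 1.05833% = 0.0105833.
Each month: B ← B·(1+r) − $200.00.
Month 1: interest $57.94; balance after payment $5,332.94.
Month 2: interest $56.44; balance after payment $5,189.38.
Month 3: interest $54.92; balance after payment $5,044.31.
Month 4: interest $53.39; balance after payment $4,897.69.
Month 5: interest $51.83; balance after payment $4,749.52.

$4,749.52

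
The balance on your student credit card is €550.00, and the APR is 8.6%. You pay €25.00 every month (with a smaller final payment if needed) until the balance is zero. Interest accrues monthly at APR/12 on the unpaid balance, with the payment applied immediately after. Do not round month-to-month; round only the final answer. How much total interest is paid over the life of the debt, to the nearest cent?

€50.68

Monthly rate r = 8.6%/12 = 0.716667% = 0.00716667.
Payoff takes n = ⌈−ln(1 − rB₀/P)/ln(1+r)⌉ = ⌈24.027⌉ = 25 payments; the last is €0.68.
Total paid = 24·€25.00 + €0.68 = €600.68.
Total interest = total paid − principal = €600.68 − €550.00 = €50.68.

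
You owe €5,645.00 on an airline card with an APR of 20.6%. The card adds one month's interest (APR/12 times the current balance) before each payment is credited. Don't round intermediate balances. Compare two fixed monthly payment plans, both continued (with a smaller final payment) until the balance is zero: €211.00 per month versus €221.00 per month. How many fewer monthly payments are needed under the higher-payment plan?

3 fewer payments

Monthly rate r = 20.6%/12 = 1.71667% = 0.0171667.
At €211.00/mo: n = ⌈−ln(1 − rB₀/P)/ln(1+r)⌉ = 37 payments (last €25.96); total interest = total paid − €5,645.00 = €1,976.96.
At €221.00/mo: 34 payments (last €200.50); total interest €1,848.50.
Payments saved = 37 − 34 = 3.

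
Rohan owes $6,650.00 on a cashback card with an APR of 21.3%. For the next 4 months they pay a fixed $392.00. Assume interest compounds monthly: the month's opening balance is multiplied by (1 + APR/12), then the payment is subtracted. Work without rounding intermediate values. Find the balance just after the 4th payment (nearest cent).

Monthly rate r = 21.3%/12 = 1.775% = 0.01775.
Each month: B ← B·(1+r) − $392.00.
Month 1: interest $118.04; balance after payment $6,376.04.
Month 2: interest $113.17; balance after payment $6,097.21.
Month 3: interest $108.23; balance after payment $5,813.44.
Month 4: interest $103.19; balance after payment $5,524.63.

$5,524.63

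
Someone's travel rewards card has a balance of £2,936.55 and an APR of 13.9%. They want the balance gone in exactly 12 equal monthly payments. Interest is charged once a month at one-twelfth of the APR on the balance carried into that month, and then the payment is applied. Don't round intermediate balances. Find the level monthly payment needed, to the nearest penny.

Monthly rate r = 13.9%/12 = 1.15833% = 0.0115833.
Level-payment amortization: P = B₀·r / (1 − (1+r)^(−n)) = 2936.55·0.0115833 / (1 − 1.01158^(−12)).
Denominator 1 − (1+r)^(−12) = 0.129076487.
P = 34.015 / 0.129076487 ≈ 263.53.

£263.53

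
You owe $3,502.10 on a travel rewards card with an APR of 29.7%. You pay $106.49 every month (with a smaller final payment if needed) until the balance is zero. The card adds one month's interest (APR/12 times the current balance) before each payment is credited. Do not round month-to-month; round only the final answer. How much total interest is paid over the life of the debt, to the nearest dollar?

Monthly rate r = 29.7%/12 = 2.475% = 0.02475.
Payoff takes n = ⌈−ln(1 − rB₀/P)/ln(1+r)⌉ = ⌈68.785⌉ = 69 payments; the last is $83.85.
Total paid = 68·$106.49 + $83.85 = $7,325.17.
Total interest = total paid − principal = $7,325.17 − $3,502.10 = $3,823.07.

$3,823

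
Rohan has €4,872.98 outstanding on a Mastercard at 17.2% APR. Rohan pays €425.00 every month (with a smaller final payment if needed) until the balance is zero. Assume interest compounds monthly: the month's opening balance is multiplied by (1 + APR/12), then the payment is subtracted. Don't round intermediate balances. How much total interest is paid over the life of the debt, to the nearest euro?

Monthly rate r = 17.2%/12 = 1.43333% = 0.0143333.
Payoff takes n = ⌈−ln(1 − rB₀/P)/ln(1+r)⌉ = ⌈12.615⌉ = 13 payments; the last is €262.28.
Total paid = 12·€425.00 + €262.28 = €5,362.28.
Total interest = total paid − principal = €5,362.28 − €4,872.98 = €489.30.

€489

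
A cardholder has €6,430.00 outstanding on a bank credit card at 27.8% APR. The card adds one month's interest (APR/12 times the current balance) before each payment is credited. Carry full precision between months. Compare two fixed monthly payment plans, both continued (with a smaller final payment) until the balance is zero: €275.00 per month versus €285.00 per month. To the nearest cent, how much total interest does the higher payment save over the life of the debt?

Monthly rate r = 27.8%/12 = 2.31667% = 0.0231667.
At €275.00/mo: n = ⌈−ln(1 − rB₀/P)/ln(1+r)⌉ = 35 payments (last €18.25); total interest = total paid − €6,430.00 = €2,938.25.
At €285.00/mo: 33 payments (last €83.75); total interest €2,773.75.
Interest saved = €2,938.25 − €2,773.75 = €164.50.

€164.50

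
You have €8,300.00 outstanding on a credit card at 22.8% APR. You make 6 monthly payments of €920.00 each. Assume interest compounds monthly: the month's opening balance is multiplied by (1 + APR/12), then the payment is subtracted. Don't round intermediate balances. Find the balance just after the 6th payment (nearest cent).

Monthly rate r = 22.8%/12 = 1.9% = 0.019.
Each month: B ← B·(1+r) − €920.00.
Month 1: interest €157.70; balance after payment €7,537.70.
Month 2: interest €143.22; balance after payment €6,760.92.
Month 3: interest €128.46; balance after payment €5,969.37.
Month 4: interest €113.42; balance after payment €5,162.79.
Month 5: interest €98.09; balance after payment €4,340.88.
Month 6: interest €82.48; balance after payment €3,503.36.

€3,503.36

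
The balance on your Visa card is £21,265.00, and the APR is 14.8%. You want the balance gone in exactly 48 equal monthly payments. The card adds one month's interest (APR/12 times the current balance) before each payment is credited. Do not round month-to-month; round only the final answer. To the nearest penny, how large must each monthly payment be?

Monthly rate r = 14.8%/12 = 1.23333% = 0.0123333.
Level-payment amortization: P = B₀·r / (1 − (1+r)^(−n)) = 21265.00·0.0123333 / (1 − 1.01233^(−48)).
Denominator 1 − (1+r)^(−48) = 0.444773464.
P = 262.268 / 0.444773464 ≈ 589.67.

£589.67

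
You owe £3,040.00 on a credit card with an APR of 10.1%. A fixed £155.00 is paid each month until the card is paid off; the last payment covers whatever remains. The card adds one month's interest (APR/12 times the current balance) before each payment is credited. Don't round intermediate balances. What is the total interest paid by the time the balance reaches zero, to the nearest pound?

£297

Monthly rate r = 10.1%/12 = 0.841667% = 0.00841667.
Payoff takes n = ⌈−ln(1 − rB₀/P)/ln(1+r)⌉ = ⌈21.525⌉ = 22 payments; the last is £81.59.
Total paid = 21·£155.00 + £81.59 = £3,336.59.
Total interest = total paid − principal = £3,336.59 − £3,040.00 = £296.59.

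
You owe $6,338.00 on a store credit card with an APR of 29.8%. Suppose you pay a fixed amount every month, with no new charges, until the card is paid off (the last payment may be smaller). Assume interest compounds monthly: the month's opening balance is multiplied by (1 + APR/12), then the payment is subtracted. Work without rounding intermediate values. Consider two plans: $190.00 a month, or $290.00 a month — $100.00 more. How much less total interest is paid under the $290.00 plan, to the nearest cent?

Monthly rate r = 29.8%/12 = 2.48333% = 0.0248333.
At $190.00/mo: n = ⌈−ln(1 − rB₀/P)/ln(1+r)⌉ = 72 payments (last $162.08); total interest = total paid − $6,338.00 = $7,314.08.
At $290.00/mo: 32 payments (last $261.19); total interest $2,913.19.
Interest saved = $7,314.08 − $2,913.19 = $4,400.89.

$4,400.89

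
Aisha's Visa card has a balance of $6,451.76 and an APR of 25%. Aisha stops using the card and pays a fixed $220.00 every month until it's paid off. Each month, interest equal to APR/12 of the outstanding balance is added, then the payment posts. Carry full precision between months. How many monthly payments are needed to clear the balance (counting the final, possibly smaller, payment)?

Monthly rate r = 25%/12 = 2.08333% = 0.0208333.
Recurrence: B ← B·(1+r) − $220.00.
Month 1: interest $134.41; balance after payment $6,366.17.
Month 2: interest $132.63; balance after payment $6,278.80.
Closed form: n = −ln(1 − rB₀/P)/ln(1+r) = −ln(0.38904)/ln(1.02083) ≈ 45.786, so the balance reaches zero during payment 46.

46 payments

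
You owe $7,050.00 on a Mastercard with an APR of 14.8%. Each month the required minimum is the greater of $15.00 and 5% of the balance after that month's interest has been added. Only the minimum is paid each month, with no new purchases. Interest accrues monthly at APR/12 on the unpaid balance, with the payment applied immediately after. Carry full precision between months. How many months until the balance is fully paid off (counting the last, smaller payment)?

104 months

Monthly rate r = 14.8%/12 = 1.23333% = 0.0123333.
While 5% of the post-interest balance exceeds $15.00, each month B ← (B·(1+r))·(1 − 0.05), i.e. B shrinks by the factor (1+r)·0.95 = 0.96172.
This holds for months 1–82. Entering month 83 the balance is $287.11; 5% of the post-interest balance is now below $15.00, so the flat $15.00 minimum applies from here.
From month 83 a fixed $15.00 at rate r clears $287.11 in 22 more payments. Total: 82 + 22 = 104 months.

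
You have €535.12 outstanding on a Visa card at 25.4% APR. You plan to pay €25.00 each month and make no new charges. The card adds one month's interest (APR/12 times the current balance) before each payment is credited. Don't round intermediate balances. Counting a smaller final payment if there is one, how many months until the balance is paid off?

Monthly rate r = 25.4%/12 = 2.11667% = 0.0211667.
Recurrence: B ← B·(1+r) − €25.00.
Month 1: interest €11.33; balance after payment €521.45.
Month 2: interest €11.04; balance after payment €507.48.
Closed form: n = −ln(1 − rB₀/P)/ln(1+r) = −ln(0.54693)/ln(1.02117) ≈ 28.809, so the balance reaches zero during payment 29.

29 payments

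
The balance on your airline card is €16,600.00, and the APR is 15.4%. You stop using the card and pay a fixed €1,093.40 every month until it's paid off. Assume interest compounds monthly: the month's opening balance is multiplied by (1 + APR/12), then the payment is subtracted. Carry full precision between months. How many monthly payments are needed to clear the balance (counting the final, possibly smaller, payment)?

Monthly rate r = 15.4%/12 = 1.28333% = 0.0128333.
Recurrence: B ← B·(1+r) − €1,093.40.
Month 1: interest €213.03; balance after payment €15,719.63.
Month 2: interest €201.74; balance after payment €14,827.97.
Closed form: n = −ln(1 − rB₀/P)/ln(1+r) = −ln(0.80516)/ln(1.01283) ≈ 16.995, so the balance reaches zero during payment 17.

17 payments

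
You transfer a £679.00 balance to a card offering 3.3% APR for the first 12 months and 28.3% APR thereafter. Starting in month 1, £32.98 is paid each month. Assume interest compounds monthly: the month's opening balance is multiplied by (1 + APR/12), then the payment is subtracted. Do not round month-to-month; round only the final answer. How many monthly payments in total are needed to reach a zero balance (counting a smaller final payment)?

23 months

Promo months 1–12 at r₀ = 3.3%/12 = 0.00275; months 13+ at r₁ = 28.3%/12 = 0.0235833.
After month 12: iterate B ← B·(1+r₀) − £32.98 for 12 months → £299.95.
Then at r₁ with £32.98/mo: n₂ = −ln(1 − r₁·B/P)/ln(1+r₁) ≈ 10.36 → 11 more payments.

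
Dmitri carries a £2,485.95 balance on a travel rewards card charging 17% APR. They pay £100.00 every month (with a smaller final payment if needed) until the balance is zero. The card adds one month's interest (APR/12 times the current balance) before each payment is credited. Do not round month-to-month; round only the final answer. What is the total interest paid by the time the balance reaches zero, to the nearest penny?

£600.28

Monthly rate r = 17%/12 = 1.41667% = 0.0141667.
Payoff takes n = ⌈−ln(1 − rB₀/P)/ln(1+r)⌉ = ⌈30.861⌉ = 31 payments; the last is £86.23.
Total paid = 30·£100.00 + £86.23 = £3,086.23.
Total interest = total paid − principal = £3,086.23 − £2,485.95 = £600.28.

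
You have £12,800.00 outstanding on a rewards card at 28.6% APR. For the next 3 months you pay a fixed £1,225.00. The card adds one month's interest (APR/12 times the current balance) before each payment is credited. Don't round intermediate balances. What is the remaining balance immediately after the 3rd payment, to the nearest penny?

£9,973.90

Monthly rate r = 28.6%/12 = 2.38333% = 0.0238333.
Each month: B ← B·(1+r) − £1,225.00.
Month 1: interest £305.07; balance after payment £11,880.07.
Month 2: interest £283.14; balance after payment £10,938.21.
Month 3: interest £260.69; balance after payment £9,973.90.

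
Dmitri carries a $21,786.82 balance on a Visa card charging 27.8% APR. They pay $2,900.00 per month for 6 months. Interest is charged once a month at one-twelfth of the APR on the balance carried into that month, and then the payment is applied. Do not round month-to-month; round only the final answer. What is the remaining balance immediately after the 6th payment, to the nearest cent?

Monthly rate r = 27.8%/12 = 2.31667% = 0.0231667.
Each month: B ← B·(1+r) − $2,900.00.
Month 1: interest $504.73; balance after payment $19,391.55.
Month 2: interest $449.24; balance after payment $16,940.79.
Month 3: interest $392.46; balance after payment $14,433.25.
Month 4: interest $334.37; balance after payment $11,867.62.
Month 5: interest $274.93; balance after payment $9,242.55.
Month 6: interest $214.12; balance after payment $6,556.67.

$6,556.67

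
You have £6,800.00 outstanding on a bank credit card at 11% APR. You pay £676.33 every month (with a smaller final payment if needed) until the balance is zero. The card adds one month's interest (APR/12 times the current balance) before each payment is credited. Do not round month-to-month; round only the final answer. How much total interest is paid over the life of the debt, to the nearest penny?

£367.44

Monthly rate r = 11%/12 = 0.916667% = 0.00916667.
Payoff takes n = ⌈−ln(1 − rB₀/P)/ln(1+r)⌉ = ⌈10.596⌉ = 11 payments; the last is £404.14.
Total paid = 10·£676.33 + £404.14 = £7,167.44.
Total interest = total paid − principal = £7,167.44 − £6,800.00 = £367.44.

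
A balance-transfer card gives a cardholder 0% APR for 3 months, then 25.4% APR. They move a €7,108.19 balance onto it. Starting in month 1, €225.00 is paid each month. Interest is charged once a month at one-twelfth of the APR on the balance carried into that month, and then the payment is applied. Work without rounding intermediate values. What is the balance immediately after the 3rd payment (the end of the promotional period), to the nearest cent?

Promo months 1–3 at r₀ = 0%/12 = 0; months 4+ at r₁ = 25.4%/12 = 0.0211667.
After month 3 (no interest yet): B = €7,108.19 − 3·€225.00 = €6,433.19.

€6,433.19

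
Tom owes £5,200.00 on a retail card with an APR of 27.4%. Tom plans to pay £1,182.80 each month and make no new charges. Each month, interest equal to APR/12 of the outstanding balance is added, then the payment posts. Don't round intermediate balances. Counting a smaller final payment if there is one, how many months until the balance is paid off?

5 months

Monthly rate r = 27.4%/12 = 2.28333% = 0.0228333.
Recurrence: B ← B·(1+r) − £1,182.80.
Month 1: interest £118.73; balance after payment £4,135.93.
Month 2: interest £94.44; balance after payment £3,047.57.
Month 3: interest £69.59; balance after payment £1,934.36.
Month 4: interest £44.17; balance after payment £795.72.
Month 5: interest £18.17; balance after payment £0.00.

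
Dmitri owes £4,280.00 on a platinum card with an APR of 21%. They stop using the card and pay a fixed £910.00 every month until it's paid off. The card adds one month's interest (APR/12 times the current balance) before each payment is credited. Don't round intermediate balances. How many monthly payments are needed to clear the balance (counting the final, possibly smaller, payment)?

Monthly rate r = 21%/12 = 1.75% = 0.0175.
Recurrence: B ← B·(1+r) − £910.00.
Month 1: interest £74.90; balance after payment £3,444.90.
Month 2: interest £60.29; balance after payment £2,595.19.
Month 3: interest £45.42; balance after payment £1,730.60.
Month 4: interest £30.29; balance after payment £850.89.
Month 5: interest £14.89; balance after payment £0.00.

5 payments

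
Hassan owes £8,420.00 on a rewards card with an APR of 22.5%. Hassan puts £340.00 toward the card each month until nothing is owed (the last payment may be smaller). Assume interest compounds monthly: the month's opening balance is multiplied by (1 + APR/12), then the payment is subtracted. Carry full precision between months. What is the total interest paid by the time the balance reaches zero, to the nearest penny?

Monthly rate r = 22.5%/12 = 1.875% = 0.01875.
Payoff takes n = ⌈−ln(1 − rB₀/P)/ln(1+r)⌉ = ⌈33.605⌉ = 34 payments; the last is £206.32.
Total paid = 33·£340.00 + £206.32 = £11,426.32.
Total interest = total paid − principal = £11,426.32 − £8,420.00 = £3,006.32.

£3,006.32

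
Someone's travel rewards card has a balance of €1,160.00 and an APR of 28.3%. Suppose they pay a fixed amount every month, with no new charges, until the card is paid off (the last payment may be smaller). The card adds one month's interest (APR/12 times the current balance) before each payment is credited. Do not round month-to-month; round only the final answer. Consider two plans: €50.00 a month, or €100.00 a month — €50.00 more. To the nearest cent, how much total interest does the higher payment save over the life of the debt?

Monthly rate r = 28.3%/12 = 2.35833% = 0.0235833.
At €50.00/mo: n = ⌈−ln(1 − rB₀/P)/ln(1+r)⌉ = 34 payments (last €49.22); total interest = total paid − €1,160.00 = €539.22.
At €100.00/mo: 14 payments (last €71.39); total interest €211.39.
Interest saved = €539.22 − €211.39 = €327.83.

€327.83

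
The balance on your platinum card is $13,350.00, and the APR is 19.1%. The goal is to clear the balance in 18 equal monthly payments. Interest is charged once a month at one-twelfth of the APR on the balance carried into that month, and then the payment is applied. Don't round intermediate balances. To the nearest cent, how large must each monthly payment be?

Monthly rate r = 19.1%/12 = 1.59167% = 0.0159167.
Level-payment amortization: P = B₀·r / (1 − (1+r)^(−n)) = 13350.00·0.0159167 / (1 − 1.01592^(−18)).
Denominator 1 − (1+r)^(−18) = 0.247416892.
P = 212.488 / 0.247416892 ≈ 858.82.

$858.82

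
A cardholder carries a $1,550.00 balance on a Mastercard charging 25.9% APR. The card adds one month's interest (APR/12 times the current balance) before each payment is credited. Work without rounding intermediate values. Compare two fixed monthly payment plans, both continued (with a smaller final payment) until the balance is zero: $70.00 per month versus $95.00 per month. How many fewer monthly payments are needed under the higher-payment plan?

Monthly rate r = 25.9%/12 = 2.15833% = 0.0215833.
At $70.00/mo: n = ⌈−ln(1 − rB₀/P)/ln(1+r)⌉ = 31 payments (last $30.73); total interest = total paid − $1,550.00 = $580.73.
At $95.00/mo: 21 payments (last $31.46); total interest $381.46.
Payments saved = 31 − 21 = 10.

10 fewer payments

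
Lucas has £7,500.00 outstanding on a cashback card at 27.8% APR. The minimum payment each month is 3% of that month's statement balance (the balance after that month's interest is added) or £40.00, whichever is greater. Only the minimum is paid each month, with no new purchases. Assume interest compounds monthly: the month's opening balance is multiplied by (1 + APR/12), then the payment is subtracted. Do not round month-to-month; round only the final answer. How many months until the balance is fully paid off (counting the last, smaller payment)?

293 months

Monthly rate r = 27.8%/12 = 2.31667% = 0.0231667.
While 3% of the post-interest balance exceeds £40.00, each month B ← (B·(1+r))·(1 − 0.03), i.e. B shrinks by the factor (1+r)·0.97 = 0.99247.
This holds for months 1–232. Entering month 233 the balance is £1,299.17; 3% of the post-interest balance is now below £40.00, so the flat £40.00 minimum applies from here.
From month 233 a fixed £40.00 at rate r clears £1,299.17 in 61 more payments. Total: 232 + 61 = 293 months.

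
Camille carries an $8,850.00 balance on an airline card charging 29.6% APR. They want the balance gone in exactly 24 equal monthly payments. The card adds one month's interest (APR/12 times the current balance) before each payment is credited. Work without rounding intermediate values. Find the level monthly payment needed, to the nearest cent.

$493.01

Monthly rate r = 29.6%/12 = 2.46667% = 0.0246667.
Level-payment amortization: P = B₀·r / (1 − (1+r)^(−n)) = 8850.00·0.0246667 / (1 − 1.02467^(−24)).
Denominator 1 − (1+r)^(−24) = 0.44279193.
P = 218.3 / 0.44279193 ≈ 493.01.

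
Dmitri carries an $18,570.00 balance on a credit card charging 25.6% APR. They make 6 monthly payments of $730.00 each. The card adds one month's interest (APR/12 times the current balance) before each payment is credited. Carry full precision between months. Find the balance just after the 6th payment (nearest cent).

Monthly rate r = 25.6%/12 = 2.13333% = 0.0213333.
Each month: B ← B·(1+r) − $730.00.
Month 1: interest $396.16; balance after payment $18,236.16.
Month 2: interest $389.04; balance after payment $17,895.20.
Month 3: interest $381.76; balance after payment $17,546.96.
Month 4: interest $374.34; balance after payment $17,191.30.
Month 5: interest $366.75; balance after payment $16,828.05.
Month 6: interest $359.00; balance after payment $16,457.04.

$16,457.04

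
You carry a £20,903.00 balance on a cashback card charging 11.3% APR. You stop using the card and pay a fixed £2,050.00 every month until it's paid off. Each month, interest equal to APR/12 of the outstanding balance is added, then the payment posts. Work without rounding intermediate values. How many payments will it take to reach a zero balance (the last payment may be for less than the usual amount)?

Monthly rate r = 11.3%/12 = 0.941667% = 0.00941667.
Recurrence: B ← B·(1+r) − £2,050.00.
Month 1: interest £196.84; balance after payment £19,049.84.
Month 2: interest £179.39; balance after payment £17,179.22.
Closed form: n = −ln(1 − rB₀/P)/ln(1+r) = −ln(0.90398)/ln(1.00942) ≈ 10.770, so the balance reaches zero during payment 11.

11 payments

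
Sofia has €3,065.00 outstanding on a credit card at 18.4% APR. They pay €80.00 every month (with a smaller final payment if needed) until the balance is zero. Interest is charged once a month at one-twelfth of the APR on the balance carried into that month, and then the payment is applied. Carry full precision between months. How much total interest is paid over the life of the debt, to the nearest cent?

Monthly rate r = 18.4%/12 = 1.53333% = 0.0153333.
Payoff takes n = ⌈−ln(1 − rB₀/P)/ln(1+r)⌉ = ⌈58.186⌉ = 59 payments; the last is €14.99.
Total paid = 58·€80.00 + €14.99 = €4,654.99.
Total interest = total paid − principal = €4,654.99 − €3,065.00 = €1,589.99.

€1,589.99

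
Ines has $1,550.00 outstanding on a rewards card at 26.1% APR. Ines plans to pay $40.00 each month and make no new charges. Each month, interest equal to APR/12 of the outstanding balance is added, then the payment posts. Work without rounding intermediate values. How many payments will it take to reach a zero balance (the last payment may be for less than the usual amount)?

86 payments

Monthly rate r = 26.1%/12 = 2.175% = 0.02175.
Recurrence: B ← B·(1+r) − $40.00.
Month 1: interest $33.71; balance after payment $1,543.71.
Month 2: interest $33.58; balance after payment $1,537.29.
Closed form: n = −ln(1 − rB₀/P)/ln(1+r) = −ln(0.15719)/ln(1.02175) ≈ 85.994, so the balance reaches zero during payment 86.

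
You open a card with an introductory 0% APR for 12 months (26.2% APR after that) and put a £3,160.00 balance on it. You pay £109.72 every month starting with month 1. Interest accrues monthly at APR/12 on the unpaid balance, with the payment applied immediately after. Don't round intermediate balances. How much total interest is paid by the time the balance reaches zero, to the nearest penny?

Promo months 1–12 at r₀ = 0%/12 = 0; months 13+ at r₁ = 26.2%/12 = 0.0218333.
After month 12 (no interest yet): B = £3,160.00 − 12·£109.72 = £1,843.36.
Then at r₁ with £109.72/mo: n₂ = −ln(1 − r₁·B/P)/ln(1+r₁) ≈ 21.16 → 22 more payments.
Total paid = 33·£109.72 + £17.55 = £3,638.31; interest = £3,638.31 − £3,160.00 = £478.31.

£478.31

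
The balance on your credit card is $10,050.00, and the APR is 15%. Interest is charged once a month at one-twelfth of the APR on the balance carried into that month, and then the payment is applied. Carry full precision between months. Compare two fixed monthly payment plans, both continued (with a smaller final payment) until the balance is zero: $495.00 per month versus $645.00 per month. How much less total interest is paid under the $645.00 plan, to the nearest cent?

$417.27

Monthly rate r = 15%/12 = 1.25% = 0.0125.
At $495.00/mo: n = ⌈−ln(1 − rB₀/P)/ln(1+r)⌉ = 24 payments (last $280.78); total interest = total paid − $10,050.00 = $1,615.78.
At $645.00/mo: 18 payments (last $283.51); total interest $1,198.51.
Interest saved = $1,615.78 − $1,198.51 = $417.27.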